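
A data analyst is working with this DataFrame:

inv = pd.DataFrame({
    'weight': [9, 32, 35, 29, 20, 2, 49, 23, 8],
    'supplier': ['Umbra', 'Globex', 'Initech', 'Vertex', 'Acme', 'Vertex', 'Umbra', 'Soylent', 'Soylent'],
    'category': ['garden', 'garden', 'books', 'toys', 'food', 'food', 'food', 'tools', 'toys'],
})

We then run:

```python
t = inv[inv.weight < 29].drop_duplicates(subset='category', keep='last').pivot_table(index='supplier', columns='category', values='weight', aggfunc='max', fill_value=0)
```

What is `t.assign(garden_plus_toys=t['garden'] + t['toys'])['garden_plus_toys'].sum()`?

17

filter rows where weight < 29:
   weight supplier category
0       9    Umbra   garden
4      20     Acme     food
5       2   Vertex     food
7      23  Soylent    tools
8       8  Soylent     toys
drop duplicate category (keep=last):
   weight supplier category
0       9    Umbra   garden
5       2   Vertex     food
7      23  Soylent    tools
8       8  Soylent     toys
pivot: rows=supplier, cols=category, max(weight):
category  food  garden  tools  toys
supplier                           
Soylent      0       0     23     8
Umbra        0       9      0     0
Vertex       2       0      0     0
add column garden_plus_toys = t['garden'] + t['toys']:
category  food  garden  tools  toys  garden_plus_toys
supplier                                             
Soylent      0       0     23     8                 8
Umbra        0       9      0     0                 9
Vertex       2       0      0     0                 0
The sum of column 'garden_plus_toys' is 17.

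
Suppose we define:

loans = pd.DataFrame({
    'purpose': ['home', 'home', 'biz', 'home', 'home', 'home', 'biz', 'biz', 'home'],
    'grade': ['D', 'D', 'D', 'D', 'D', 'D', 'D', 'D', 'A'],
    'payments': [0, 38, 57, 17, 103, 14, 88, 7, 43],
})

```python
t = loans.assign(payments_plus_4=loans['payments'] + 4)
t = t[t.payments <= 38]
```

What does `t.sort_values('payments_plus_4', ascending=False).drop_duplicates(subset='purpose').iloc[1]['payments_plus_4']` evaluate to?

add column payments_plus_4 = loans['payments'] + 4:
  purpose grade  payments  payments_plus_4
0    home     D         0                4
1    home     D        38               42
2     biz     D        57               61
3    home     D        17               21
4    home     D       103              107
5    home     D        14               18
6     biz     D        88               92
7     biz     D         7               11
8    home     A        43               47
filter rows where payments <= 38:
  purpose grade  payments  payments_plus_4
0    home     D         0                4
1    home     D        38               42
3    home     D        17               21
5    home     D        14               18
7     biz     D         7               11
sort by payments_plus_4 descending:
  purpose grade  payments  payments_plus_4
1    home     D        38               42
3    home     D        17               21
5    home     D        14               18
7     biz     D         7               11
0    home     D         0                4
drop duplicate purpose (keep=first):
  purpose grade  payments  payments_plus_4
1    home     D        38               42
7     biz     D         7               11
Reading off the value at position 1, column 'payments_plus_4', we get 11.

11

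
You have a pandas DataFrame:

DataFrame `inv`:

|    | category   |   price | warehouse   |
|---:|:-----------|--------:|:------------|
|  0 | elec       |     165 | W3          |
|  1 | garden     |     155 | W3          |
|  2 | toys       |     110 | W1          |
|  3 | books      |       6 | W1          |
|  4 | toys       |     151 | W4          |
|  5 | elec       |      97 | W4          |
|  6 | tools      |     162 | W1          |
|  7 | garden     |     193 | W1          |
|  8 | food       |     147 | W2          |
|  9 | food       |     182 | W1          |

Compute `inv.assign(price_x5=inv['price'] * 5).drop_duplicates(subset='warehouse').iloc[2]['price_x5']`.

755

add column price_x5 = inv['price'] * 5:
  category  price warehouse  price_x5
0     elec    165        W3       825
1   garden    155        W3       775
2     toys    110        W1       550
3    books      6        W1        30
4     toys    151        W4       755
5     elec     97        W4       485
6    tools    162        W1       810
7   garden    193        W1       965
8     food    147        W2       735
9     food    182        W1       910
drop duplicate warehouse (keep=first):
  category  price warehouse  price_x5
0     elec    165        W3       825
2     toys    110        W1       550
4     toys    151        W4       755
8     food    147        W2       735
The value at position 2, column 'price_x5' is 755.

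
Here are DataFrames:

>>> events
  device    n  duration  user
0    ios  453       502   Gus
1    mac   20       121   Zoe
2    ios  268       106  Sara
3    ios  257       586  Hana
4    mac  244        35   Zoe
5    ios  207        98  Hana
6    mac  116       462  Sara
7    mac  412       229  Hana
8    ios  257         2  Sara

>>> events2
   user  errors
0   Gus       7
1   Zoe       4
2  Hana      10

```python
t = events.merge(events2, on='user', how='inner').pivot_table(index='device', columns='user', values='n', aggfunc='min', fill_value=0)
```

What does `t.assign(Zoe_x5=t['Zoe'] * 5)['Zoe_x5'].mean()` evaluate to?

merge on 'user' (how='inner') → 6 rows:
  device    n  duration  user  errors
0    ios  453       502   Gus       7
1    mac   20       121   Zoe       4
2    ios  257       586  Hana      10
3    mac  244        35   Zoe       4
4    ios  207        98  Hana      10
5    mac  412       229  Hana      10
pivot: rows=device, cols=user, min(n):
user    Gus  Hana  Zoe
device                
ios     453   207    0
mac       0   412   20
add column Zoe_x5 = t['Zoe'] * 5:
user    Gus  Hana  Zoe  Zoe_x5
device                        
ios     453   207    0       0
mac       0   412   20     100
So mean() = 50.0.

50.0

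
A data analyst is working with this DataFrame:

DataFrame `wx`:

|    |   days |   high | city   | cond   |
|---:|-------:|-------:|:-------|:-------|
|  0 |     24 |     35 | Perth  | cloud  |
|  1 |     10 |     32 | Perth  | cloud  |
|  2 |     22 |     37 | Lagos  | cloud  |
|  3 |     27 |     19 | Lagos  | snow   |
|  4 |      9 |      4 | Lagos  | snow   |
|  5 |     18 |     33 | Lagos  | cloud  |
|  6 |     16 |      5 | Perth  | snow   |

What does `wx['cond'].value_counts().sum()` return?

value_counts of cond:
cond
cloud    4
snow     3
Name: count, dtype: int64
So sum() = 7.

7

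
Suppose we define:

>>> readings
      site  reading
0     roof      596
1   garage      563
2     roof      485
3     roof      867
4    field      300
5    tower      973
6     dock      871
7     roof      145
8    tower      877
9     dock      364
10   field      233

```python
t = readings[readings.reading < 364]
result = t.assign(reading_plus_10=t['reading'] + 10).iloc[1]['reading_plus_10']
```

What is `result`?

filter rows where reading < 364:
     site  reading
4   field      300
7    roof      145
10  field      233
add column reading_plus_10 = t['reading'] + 10:
     site  reading  reading_plus_10
4   field      300              310
7    roof      145              155
10  field      233              243

155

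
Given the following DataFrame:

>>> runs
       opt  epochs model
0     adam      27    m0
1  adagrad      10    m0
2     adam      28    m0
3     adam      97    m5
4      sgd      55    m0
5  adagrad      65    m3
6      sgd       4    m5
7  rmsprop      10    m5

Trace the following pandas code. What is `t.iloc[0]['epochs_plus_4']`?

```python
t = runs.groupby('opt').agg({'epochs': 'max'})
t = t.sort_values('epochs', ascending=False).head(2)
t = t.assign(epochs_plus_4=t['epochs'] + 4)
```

101

group by opt, max of epochs:
         epochs
opt            
adagrad      65
adam         97
rmsprop      10
sgd          55
sort by epochs descending:
         epochs
opt            
adam         97
adagrad      65
sgd          55
rmsprop      10
take first 2 rows:
         epochs
opt            
adam         97
adagrad      65
add column epochs_plus_4 = t['epochs'] + 4:
         epochs  epochs_plus_4
opt                           
adam         97            101
adagrad      65             69
Reading off the value at position 0, column 'epochs_plus_4', we get 101.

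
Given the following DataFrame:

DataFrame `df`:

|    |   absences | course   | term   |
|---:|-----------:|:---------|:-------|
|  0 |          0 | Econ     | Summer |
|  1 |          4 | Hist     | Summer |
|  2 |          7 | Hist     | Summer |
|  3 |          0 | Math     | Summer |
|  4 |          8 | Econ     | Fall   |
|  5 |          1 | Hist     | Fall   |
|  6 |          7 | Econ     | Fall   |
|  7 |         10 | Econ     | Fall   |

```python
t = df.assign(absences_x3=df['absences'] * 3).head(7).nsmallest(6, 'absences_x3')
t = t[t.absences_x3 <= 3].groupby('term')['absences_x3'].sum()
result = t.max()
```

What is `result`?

add column absences_x3 = df['absences'] * 3:
   absences course    term  absences_x3
0         0   Econ  Summer            0
1         4   Hist  Summer           12
2         7   Hist  Summer           21
3         0   Math  Summer            0
4         8   Econ    Fall           24
5         1   Hist    Fall            3
6         7   Econ    Fall           21
7        10   Econ    Fall           30
take first 7 rows:
   absences course    term  absences_x3
0         0   Econ  Summer            0
1         4   Hist  Summer           12
2         7   Hist  Summer           21
3         0   Math  Summer            0
4         8   Econ    Fall           24
5         1   Hist    Fall            3
6         7   Econ    Fall           21
take 6 rows with smallest absences_x3:
   absences course    term  absences_x3
0         0   Econ  Summer            0
3         0   Math  Summer            0
5         1   Hist    Fall            3
1         4   Hist  Summer           12
2         7   Hist  Summer           21
6         7   Econ    Fall           21
filter rows where absences_x3 <= 3:
   absences course    term  absences_x3
0         0   Econ  Summer            0
3         0   Math  Summer            0
5         1   Hist    Fall            3
group by term, sum of absences_x3:
term
Fall      3
Summer    0
Name: absences_x3, dtype: int64
Taking the max of the resulting series gives 3.

3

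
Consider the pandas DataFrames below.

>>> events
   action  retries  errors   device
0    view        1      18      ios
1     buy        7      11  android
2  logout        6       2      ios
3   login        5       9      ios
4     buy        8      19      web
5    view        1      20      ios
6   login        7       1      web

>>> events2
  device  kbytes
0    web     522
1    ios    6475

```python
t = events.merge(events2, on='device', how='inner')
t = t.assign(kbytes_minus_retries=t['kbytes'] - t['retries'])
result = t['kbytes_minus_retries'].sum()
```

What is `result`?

26916

merge on 'device' (how='inner') → 6 rows:
   action  retries  errors device  kbytes
0    view        1      18    ios    6475
1  logout        6       2    ios    6475
2   login        5       9    ios    6475
3     buy        8      19    web     522
4    view        1      20    ios    6475
5   login        7       1    web     522
add column kbytes_minus_retries = t['kbytes'] - t['retries']:
   action  retries  errors device  kbytes  kbytes_minus_retries
0    view        1      18    ios    6475                  6474
1  logout        6       2    ios    6475                  6469
2   login        5       9    ios    6475                  6470
3     buy        8      19    web     522                   514
4    view        1      20    ios    6475                  6474
5   login        7       1    web     522                   515
Reading off the sum of column 'kbytes_minus_retries', we get 26916.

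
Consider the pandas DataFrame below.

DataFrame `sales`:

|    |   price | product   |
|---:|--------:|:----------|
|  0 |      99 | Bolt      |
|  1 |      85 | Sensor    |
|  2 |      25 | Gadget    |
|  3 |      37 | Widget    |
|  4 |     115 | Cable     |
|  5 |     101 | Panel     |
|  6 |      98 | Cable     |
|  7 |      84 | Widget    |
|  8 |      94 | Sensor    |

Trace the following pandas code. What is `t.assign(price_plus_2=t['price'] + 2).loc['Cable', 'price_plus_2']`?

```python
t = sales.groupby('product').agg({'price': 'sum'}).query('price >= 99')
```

215

group by product, sum of price:
         price
product       
Bolt        99
Cable      213
Gadget      25
Panel      101
Sensor     179
Widget     121
filter rows where price >= 99:
         price
product       
Bolt        99
Cable      213
Panel      101
Sensor     179
Widget     121
add column price_plus_2 = t['price'] + 2:
         price  price_plus_2
product                     
Bolt        99           101
Cable      213           215
Panel      101           103
Sensor     179           181
Widget     121           123
Taking the value at row 'Cable', column 'price_plus_2' gives 215.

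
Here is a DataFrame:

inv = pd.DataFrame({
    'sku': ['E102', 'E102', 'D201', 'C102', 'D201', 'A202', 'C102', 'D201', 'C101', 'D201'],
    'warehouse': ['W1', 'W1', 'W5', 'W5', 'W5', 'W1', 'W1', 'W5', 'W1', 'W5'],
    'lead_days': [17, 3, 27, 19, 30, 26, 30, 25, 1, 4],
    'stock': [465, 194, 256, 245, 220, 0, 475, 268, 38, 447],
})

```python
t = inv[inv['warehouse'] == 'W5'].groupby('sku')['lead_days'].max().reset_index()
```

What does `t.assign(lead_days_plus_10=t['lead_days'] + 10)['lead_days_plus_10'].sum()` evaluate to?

filter rows where warehouse == 'W5':
    sku warehouse  lead_days  stock
2  D201        W5         27    256
3  C102        W5         19    245
4  D201        W5         30    220
7  D201        W5         25    268
9  D201        W5          4    447
group by sku, max of lead_days:
sku
C102    19
D201    30
Name: lead_days, dtype: int64
reset_index():
    sku  lead_days
0  C102         19
1  D201         30
add column lead_days_plus_10 = t['lead_days'] + 10:
    sku  lead_days  lead_days_plus_10
0  C102         19                 29
1  D201         30                 40
Finally, sum of column 'lead_days_plus_10' = 69.

69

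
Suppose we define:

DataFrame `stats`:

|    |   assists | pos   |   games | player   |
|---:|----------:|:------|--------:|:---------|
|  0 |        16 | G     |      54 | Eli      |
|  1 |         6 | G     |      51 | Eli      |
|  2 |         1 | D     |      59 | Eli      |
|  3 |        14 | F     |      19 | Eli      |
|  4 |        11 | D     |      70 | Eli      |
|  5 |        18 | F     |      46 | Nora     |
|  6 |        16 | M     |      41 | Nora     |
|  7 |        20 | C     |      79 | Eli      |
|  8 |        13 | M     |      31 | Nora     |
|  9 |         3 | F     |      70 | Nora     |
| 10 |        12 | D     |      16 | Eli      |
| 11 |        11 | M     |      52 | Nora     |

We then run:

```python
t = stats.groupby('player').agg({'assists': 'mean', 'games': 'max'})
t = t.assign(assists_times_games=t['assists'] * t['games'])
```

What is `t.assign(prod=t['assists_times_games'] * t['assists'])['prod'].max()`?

10418.8

group by player: mean(assists), max(games):
          assists  games
player                  
Eli     11.428571     79
Nora    12.200000     70
add column assists_times_games = t['assists'] * t['games']:
          assists  games  assists_times_games
player                                       
Eli     11.428571     79           902.857143
Nora    12.200000     70           854.000000
add column prod = t['assists_times_games'] * t['assists']:
          assists  games  assists_times_games          prod
player                                                     
Eli     11.428571     79           902.857143  10318.367347
Nora    12.200000     70           854.000000  10418.800000
Reading off the max of column 'prod', we get 10418.8.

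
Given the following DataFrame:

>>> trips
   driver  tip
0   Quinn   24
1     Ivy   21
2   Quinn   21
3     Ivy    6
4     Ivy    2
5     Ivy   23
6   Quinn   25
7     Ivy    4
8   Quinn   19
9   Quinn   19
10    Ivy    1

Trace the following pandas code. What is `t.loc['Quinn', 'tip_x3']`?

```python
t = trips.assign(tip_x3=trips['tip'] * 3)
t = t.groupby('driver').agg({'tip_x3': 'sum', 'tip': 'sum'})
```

324

add column tip_x3 = trips['tip'] * 3:
   driver  tip  tip_x3
0   Quinn   24      72
1     Ivy   21      63
2   Quinn   21      63
3     Ivy    6      18
4     Ivy    2       6
5     Ivy   23      69
6   Quinn   25      75
7     Ivy    4      12
8   Quinn   19      57
9   Quinn   19      57
10    Ivy    1       3
group by driver: sum(tip_x3), sum(tip):
        tip_x3  tip
driver             
Ivy        171   57
Quinn      324  108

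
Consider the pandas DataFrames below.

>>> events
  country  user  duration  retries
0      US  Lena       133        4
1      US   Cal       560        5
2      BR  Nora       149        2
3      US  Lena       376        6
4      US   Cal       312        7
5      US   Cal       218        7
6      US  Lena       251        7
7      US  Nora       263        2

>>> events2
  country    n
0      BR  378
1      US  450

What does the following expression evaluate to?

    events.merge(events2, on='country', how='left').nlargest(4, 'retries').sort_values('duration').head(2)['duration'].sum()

merge on 'country' (how='left') → 8 rows:
  country  user  duration  retries    n
0      US  Lena       133        4  450
1      US   Cal       560        5  450
2      BR  Nora       149        2  378
3      US  Lena       376        6  450
4      US   Cal       312        7  450
5      US   Cal       218        7  450
6      US  Lena       251        7  450
7      US  Nora       263        2  450
take 4 rows with largest retries:
  country  user  duration  retries    n
4      US   Cal       312        7  450
5      US   Cal       218        7  450
6      US  Lena       251        7  450
3      US  Lena       376        6  450
sort by duration:
  country  user  duration  retries    n
5      US   Cal       218        7  450
6      US  Lena       251        7  450
4      US   Cal       312        7  450
3      US  Lena       376        6  450
take first 2 rows:
  country  user  duration  retries    n
5      US   Cal       218        7  450
6      US  Lena       251        7  450

469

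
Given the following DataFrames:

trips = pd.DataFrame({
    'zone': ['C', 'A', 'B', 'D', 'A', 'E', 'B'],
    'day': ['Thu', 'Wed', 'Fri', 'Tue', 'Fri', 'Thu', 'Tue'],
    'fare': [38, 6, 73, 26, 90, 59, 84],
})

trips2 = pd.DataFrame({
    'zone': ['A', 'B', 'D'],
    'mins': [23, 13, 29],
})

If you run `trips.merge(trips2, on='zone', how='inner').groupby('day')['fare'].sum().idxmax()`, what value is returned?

merge on 'zone' (how='inner') → 5 rows:
  zone  day  fare  mins
0    A  Wed     6    23
1    B  Fri    73    13
2    D  Tue    26    29
3    A  Fri    90    23
4    B  Tue    84    13
group by day, sum of fare:
day
Fri    163
Tue    110
Wed      6
Name: fare, dtype: int64

Fri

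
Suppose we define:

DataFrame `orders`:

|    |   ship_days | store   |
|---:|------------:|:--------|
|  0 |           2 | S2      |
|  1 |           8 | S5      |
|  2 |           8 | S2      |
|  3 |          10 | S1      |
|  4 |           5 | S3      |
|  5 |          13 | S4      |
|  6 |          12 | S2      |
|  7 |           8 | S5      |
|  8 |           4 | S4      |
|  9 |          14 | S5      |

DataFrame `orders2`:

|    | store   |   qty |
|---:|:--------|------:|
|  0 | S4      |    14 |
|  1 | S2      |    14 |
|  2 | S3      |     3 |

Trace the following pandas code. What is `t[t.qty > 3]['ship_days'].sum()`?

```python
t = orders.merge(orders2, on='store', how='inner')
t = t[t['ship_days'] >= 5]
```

33

merge on 'store' (how='inner') → 6 rows:
   ship_days store  qty
0          2    S2   14
1          8    S2   14
2          5    S3    3
3         13    S4   14
4         12    S2   14
5          4    S4   14
filter rows where ship_days >= 5:
   ship_days store  qty
1          8    S2   14
2          5    S3    3
3         13    S4   14
4         12    S2   14
filter rows where qty > 3:
   ship_days store  qty
1          8    S2   14
3         13    S4   14
4         12    S2   14
Taking the sum of column 'ship_days' gives 33.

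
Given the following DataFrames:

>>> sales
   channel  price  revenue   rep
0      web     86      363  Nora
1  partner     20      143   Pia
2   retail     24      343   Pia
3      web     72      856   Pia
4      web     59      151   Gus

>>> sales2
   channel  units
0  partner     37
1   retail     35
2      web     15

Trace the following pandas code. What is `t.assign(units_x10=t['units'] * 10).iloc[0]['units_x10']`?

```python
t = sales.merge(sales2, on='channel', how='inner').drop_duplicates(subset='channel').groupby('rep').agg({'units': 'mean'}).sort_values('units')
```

merge on 'channel' (how='inner') → 5 rows:
   channel  price  revenue   rep  units
0      web     86      363  Nora     15
1  partner     20      143   Pia     37
2   retail     24      343   Pia     35
3      web     72      856   Pia     15
4      web     59      151   Gus     15
drop duplicate channel (keep=first):
   channel  price  revenue   rep  units
0      web     86      363  Nora     15
1  partner     20      143   Pia     37
2   retail     24      343   Pia     35
group by rep, mean of units:
      units
rep        
Nora   15.0
Pia    36.0
sort by units:
      units
rep        
Nora   15.0
Pia    36.0
add column units_x10 = t['units'] * 10:
      units  units_x10
rep                   
Nora   15.0      150.0
Pia    36.0      360.0
Then the value at position 0, column 'units_x10': 150.0

150.0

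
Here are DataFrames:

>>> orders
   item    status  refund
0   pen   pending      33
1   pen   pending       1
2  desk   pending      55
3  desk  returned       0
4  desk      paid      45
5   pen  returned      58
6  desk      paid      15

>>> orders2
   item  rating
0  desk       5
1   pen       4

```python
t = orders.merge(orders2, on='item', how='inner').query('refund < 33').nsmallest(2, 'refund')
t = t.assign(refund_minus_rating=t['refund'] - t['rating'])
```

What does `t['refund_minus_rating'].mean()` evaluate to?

-4.0

merge on 'item' (how='inner') → 7 rows:
   item    status  refund  rating
0   pen   pending      33       4
1   pen   pending       1       4
2  desk   pending      55       5
3  desk  returned       0       5
4  desk      paid      45       5
5   pen  returned      58       4
6  desk      paid      15       5
filter rows where refund < 33:
   item    status  refund  rating
1   pen   pending       1       4
3  desk  returned       0       5
6  desk      paid      15       5
take 2 rows with smallest refund:
   item    status  refund  rating
3  desk  returned       0       5
1   pen   pending       1       4
add column refund_minus_rating = t['refund'] - t['rating']:
   item    status  refund  rating  refund_minus_rating
3  desk  returned       0       5                   -5
1   pen   pending       1       4                   -3
Reading off the mean of column 'refund_minus_rating', we get -4.0.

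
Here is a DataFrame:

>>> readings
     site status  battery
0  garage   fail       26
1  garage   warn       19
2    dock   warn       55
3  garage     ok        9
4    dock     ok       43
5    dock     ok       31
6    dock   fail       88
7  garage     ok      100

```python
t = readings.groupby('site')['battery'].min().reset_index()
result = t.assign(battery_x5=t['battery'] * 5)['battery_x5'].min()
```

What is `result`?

45

group by site, min of battery:
site
dock      31
garage     9
Name: battery, dtype: int64
reset_index():
     site  battery
0    dock       31
1  garage        9
add column battery_x5 = t['battery'] * 5:
     site  battery  battery_x5
0    dock       31         155
1  garage        9          45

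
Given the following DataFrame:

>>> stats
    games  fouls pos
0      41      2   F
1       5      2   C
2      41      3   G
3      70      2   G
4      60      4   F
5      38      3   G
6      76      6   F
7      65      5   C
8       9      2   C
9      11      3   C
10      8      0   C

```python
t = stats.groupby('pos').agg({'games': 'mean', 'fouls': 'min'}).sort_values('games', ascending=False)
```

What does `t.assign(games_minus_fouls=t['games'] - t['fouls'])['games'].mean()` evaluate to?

42.7555555556

group by pos: mean(games), min(fouls):
         games  fouls
pos                  
C    19.600000      0
F    59.000000      2
G    49.666667      2
sort by games descending:
         games  fouls
pos                  
F    59.000000      2
G    49.666667      2
C    19.600000      0
add column games_minus_fouls = t['games'] - t['fouls']:
         games  fouls  games_minus_fouls
pos                                     
F    59.000000      2          57.000000
G    49.666667      2          47.666667
C    19.600000      0          19.600000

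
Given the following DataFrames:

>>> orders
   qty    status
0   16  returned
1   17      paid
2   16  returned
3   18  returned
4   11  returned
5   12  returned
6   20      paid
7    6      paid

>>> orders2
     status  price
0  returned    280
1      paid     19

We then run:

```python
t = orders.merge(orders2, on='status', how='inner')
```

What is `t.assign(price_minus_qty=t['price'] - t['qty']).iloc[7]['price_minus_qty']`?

13

merge on 'status' (how='inner') → 8 rows:
   qty    status  price
0   16  returned    280
1   17      paid     19
2   16  returned    280
3   18  returned    280
4   11  returned    280
5   12  returned    280
6   20      paid     19
7    6      paid     19
add column price_minus_qty = t['price'] - t['qty']:
   qty    status  price  price_minus_qty
0   16  returned    280              264
1   17      paid     19                2
2   16  returned    280              264
3   18  returned    280              262
4   11  returned    280              269
5   12  returned    280              268
6   20      paid     19               -1
7    6      paid     19               13
Finally, value at position 7, column 'price_minus_qty' = 13.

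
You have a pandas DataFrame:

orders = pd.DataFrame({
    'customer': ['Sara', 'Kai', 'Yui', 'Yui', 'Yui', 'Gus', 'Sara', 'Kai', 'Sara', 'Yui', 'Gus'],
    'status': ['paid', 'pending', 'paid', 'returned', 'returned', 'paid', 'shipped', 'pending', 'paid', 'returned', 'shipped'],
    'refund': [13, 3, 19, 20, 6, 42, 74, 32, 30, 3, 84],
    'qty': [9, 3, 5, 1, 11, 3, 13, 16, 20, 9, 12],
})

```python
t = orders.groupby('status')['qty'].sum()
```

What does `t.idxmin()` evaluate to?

pending

group by status, sum of qty:
status
paid        37
pending     19
returned    21
shipped     25
Name: qty, dtype: int64
Then the label with the smallest value: pending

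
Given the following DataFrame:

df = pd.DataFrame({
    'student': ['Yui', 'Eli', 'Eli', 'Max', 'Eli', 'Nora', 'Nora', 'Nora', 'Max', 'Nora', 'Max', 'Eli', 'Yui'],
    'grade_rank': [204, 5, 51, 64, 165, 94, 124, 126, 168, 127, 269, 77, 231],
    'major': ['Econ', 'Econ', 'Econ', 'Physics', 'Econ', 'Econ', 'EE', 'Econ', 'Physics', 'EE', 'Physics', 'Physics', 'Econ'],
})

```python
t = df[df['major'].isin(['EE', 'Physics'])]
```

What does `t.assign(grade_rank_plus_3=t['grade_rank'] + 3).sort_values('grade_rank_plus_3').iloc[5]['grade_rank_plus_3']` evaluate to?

filter rows where major in ['EE', 'Physics']:
   student  grade_rank    major
3      Max          64  Physics
6     Nora         124       EE
8      Max         168  Physics
9     Nora         127       EE
10     Max         269  Physics
11     Eli          77  Physics
add column grade_rank_plus_3 = t['grade_rank'] + 3:
   student  grade_rank    major  grade_rank_plus_3
3      Max          64  Physics                 67
6     Nora         124       EE                127
8      Max         168  Physics                171
9     Nora         127       EE                130
10     Max         269  Physics                272
11     Eli          77  Physics                 80
sort by grade_rank_plus_3:
   student  grade_rank    major  grade_rank_plus_3
3      Max          64  Physics                 67
11     Eli          77  Physics                 80
6     Nora         124       EE                127
9     Nora         127       EE                130
8      Max         168  Physics                171
10     Max         269  Physics                272
Hence 272.

272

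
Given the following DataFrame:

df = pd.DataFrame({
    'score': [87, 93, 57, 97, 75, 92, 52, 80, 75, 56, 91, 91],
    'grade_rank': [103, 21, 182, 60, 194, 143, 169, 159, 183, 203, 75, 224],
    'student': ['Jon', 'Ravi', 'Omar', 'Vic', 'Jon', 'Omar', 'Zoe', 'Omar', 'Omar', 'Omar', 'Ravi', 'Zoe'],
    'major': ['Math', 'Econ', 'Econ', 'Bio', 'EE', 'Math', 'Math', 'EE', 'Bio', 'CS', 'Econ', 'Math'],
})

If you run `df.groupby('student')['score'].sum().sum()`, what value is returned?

946

group by student, sum of score:
student
Jon     162
Omar    360
Ravi    184
Vic      97
Zoe     143
Name: score, dtype: int64
Taking the sum of the resulting series gives 946.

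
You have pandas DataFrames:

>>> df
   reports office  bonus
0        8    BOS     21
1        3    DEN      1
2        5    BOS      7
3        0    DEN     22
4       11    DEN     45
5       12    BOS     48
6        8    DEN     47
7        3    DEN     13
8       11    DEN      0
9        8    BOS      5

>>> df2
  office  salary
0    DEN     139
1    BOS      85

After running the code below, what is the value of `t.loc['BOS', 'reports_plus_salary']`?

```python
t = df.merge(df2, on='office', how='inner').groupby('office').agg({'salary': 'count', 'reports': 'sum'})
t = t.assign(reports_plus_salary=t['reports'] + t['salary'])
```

merge on 'office' (how='inner') → 10 rows:
   reports office  bonus  salary
0        8    BOS     21      85
1        3    DEN      1     139
2        5    BOS      7      85
3        0    DEN     22     139
4       11    DEN     45     139
5       12    BOS     48      85
6        8    DEN     47     139
7        3    DEN     13     139
8       11    DEN      0     139
9        8    BOS      5      85
group by office: count(salary), sum(reports):
        salary  reports
office                 
BOS          4       33
DEN          6       36
add column reports_plus_salary = t['reports'] + t['salary']:
        salary  reports  reports_plus_salary
office                                      
BOS          4       33                   37
DEN          6       36                   42
Finally, value at row 'BOS', column 'reports_plus_salary' = 37.

37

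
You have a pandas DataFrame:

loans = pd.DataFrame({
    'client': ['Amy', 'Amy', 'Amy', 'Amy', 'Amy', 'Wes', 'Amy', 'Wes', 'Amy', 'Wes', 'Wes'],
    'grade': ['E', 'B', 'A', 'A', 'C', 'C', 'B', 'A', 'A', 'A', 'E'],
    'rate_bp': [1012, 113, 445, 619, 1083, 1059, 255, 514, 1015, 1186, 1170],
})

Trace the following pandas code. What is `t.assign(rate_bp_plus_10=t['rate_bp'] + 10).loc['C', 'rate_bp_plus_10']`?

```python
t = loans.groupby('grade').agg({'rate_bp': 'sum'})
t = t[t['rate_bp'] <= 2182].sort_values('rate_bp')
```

2152

group by grade, sum of rate_bp:
       rate_bp
grade         
A         3779
B          368
C         2142
E         2182
filter rows where rate_bp <= 2182:
       rate_bp
grade         
B          368
C         2142
E         2182
sort by rate_bp:
       rate_bp
grade         
B          368
C         2142
E         2182
add column rate_bp_plus_10 = t['rate_bp'] + 10:
       rate_bp  rate_bp_plus_10
grade                          
B          368              378
C         2142             2152
E         2182             2192
The value at row 'C', column 'rate_bp_plus_10' is 2152.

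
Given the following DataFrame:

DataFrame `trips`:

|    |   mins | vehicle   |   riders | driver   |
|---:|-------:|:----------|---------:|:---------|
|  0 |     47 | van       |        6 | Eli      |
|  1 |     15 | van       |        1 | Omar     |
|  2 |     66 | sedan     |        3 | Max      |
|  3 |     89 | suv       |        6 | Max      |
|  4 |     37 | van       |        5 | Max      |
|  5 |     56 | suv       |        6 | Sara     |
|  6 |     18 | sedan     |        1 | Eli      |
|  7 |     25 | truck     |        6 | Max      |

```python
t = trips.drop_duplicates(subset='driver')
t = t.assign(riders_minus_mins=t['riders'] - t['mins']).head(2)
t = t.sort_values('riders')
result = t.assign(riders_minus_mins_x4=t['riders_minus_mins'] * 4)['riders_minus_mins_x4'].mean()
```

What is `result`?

drop duplicate driver (keep=first):
   mins vehicle  riders driver
0    47     van       6    Eli
1    15     van       1   Omar
2    66   sedan       3    Max
5    56     suv       6   Sara
add column riders_minus_mins = t['riders'] - t['mins']:
   mins vehicle  riders driver  riders_minus_mins
0    47     van       6    Eli                -41
1    15     van       1   Omar                -14
2    66   sedan       3    Max                -63
5    56     suv       6   Sara                -50
take first 2 rows:
   mins vehicle  riders driver  riders_minus_mins
0    47     van       6    Eli                -41
1    15     van       1   Omar                -14
sort by riders:
   mins vehicle  riders driver  riders_minus_mins
1    15     van       1   Omar                -14
0    47     van       6    Eli                -41
add column riders_minus_mins_x4 = t['riders_minus_mins'] * 4:
   mins vehicle  riders driver  riders_minus_mins  riders_minus_mins_x4
1    15     van       1   Omar                -14                   -56
0    47     van       6    Eli                -41                  -164
Hence -110.0.

-110.0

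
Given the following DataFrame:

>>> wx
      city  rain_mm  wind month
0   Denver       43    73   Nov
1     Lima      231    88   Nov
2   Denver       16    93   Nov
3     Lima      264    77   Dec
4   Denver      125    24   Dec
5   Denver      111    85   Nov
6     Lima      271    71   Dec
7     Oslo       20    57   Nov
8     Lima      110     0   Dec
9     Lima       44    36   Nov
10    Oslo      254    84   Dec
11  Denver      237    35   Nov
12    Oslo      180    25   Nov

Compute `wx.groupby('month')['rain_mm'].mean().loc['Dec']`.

group by month, mean of rain_mm:
month
Dec    204.80
Nov    110.25
Name: rain_mm, dtype: float64
Then the value at index 'Dec': 204.8

204.8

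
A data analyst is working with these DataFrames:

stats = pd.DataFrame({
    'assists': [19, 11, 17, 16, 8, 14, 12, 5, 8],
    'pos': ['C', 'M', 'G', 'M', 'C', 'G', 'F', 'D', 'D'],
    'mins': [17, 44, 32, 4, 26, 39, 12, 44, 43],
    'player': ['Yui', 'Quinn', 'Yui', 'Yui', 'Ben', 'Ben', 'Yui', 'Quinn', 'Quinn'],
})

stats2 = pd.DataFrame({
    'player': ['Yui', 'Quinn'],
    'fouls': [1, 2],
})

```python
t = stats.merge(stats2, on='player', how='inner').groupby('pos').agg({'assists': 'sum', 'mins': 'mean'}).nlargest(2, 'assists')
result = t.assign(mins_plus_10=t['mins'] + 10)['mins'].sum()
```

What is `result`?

merge on 'player' (how='inner') → 7 rows:
   assists pos  mins player  fouls
0       19   C    17    Yui      1
1       11   M    44  Quinn      2
2       17   G    32    Yui      1
3       16   M     4    Yui      1
4       12   F    12    Yui      1
5        5   D    44  Quinn      2
6        8   D    43  Quinn      2
group by pos: sum(assists), mean(mins):
     assists  mins
pos               
C         19  17.0
D         13  43.5
F         12  12.0
G         17  32.0
M         27  24.0
take 2 rows with largest assists:
     assists  mins
pos               
M         27  24.0
C         19  17.0
add column mins_plus_10 = t['mins'] + 10:
     assists  mins  mins_plus_10
pos                             
M         27  24.0          34.0
C         19  17.0          27.0
Finally, sum of column 'mins' = 41.0.

41.0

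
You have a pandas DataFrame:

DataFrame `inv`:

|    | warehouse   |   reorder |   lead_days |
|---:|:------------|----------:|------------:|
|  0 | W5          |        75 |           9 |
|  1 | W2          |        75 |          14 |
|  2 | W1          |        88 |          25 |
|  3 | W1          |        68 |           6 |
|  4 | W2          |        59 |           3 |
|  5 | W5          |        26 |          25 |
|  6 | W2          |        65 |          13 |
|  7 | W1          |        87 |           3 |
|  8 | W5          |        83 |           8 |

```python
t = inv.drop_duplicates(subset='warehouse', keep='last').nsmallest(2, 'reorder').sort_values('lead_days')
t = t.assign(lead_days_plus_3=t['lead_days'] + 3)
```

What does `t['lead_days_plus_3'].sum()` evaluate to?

27

drop duplicate warehouse (keep=last):
  warehouse  reorder  lead_days
6        W2       65         13
7        W1       87          3
8        W5       83          8
take 2 rows with smallest reorder:
  warehouse  reorder  lead_days
6        W2       65         13
8        W5       83          8
sort by lead_days:
  warehouse  reorder  lead_days
8        W5       83          8
6        W2       65         13
add column lead_days_plus_3 = t['lead_days'] + 3:
  warehouse  reorder  lead_days  lead_days_plus_3
8        W5       83          8                11
6        W2       65         13                16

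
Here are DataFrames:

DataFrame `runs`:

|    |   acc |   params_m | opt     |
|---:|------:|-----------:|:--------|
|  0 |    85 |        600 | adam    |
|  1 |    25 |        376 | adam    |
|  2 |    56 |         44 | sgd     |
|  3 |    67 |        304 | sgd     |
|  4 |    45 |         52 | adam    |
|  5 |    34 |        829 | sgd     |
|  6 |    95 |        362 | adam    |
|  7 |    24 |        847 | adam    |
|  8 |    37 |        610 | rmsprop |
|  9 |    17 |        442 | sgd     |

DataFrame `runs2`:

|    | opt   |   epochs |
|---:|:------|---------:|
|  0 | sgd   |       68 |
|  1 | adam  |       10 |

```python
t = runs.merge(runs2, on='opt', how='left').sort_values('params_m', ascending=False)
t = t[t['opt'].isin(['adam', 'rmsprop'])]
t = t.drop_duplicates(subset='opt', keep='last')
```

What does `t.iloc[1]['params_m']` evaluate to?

merge on 'opt' (how='left') → 10 rows:
   acc  params_m      opt  epochs
0   85       600     adam    10.0
1   25       376     adam    10.0
2   56        44      sgd    68.0
3   67       304      sgd    68.0
4   45        52     adam    10.0
5   34       829      sgd    68.0
6   95       362     adam    10.0
7   24       847     adam    10.0
8   37       610  rmsprop     NaN
9   17       442      sgd    68.0
sort by params_m descending:
   acc  params_m      opt  epochs
7   24       847     adam    10.0
5   34       829      sgd    68.0
8   37       610  rmsprop     NaN
0   85       600     adam    10.0
9   17       442      sgd    68.0
1   25       376     adam    10.0
6   95       362     adam    10.0
3   67       304      sgd    68.0
4   45        52     adam    10.0
2   56        44      sgd    68.0
filter rows where opt in ['adam', 'rmsprop']:
   acc  params_m      opt  epochs
7   24       847     adam    10.0
8   37       610  rmsprop     NaN
0   85       600     adam    10.0
1   25       376     adam    10.0
6   95       362     adam    10.0
4   45        52     adam    10.0
drop duplicate opt (keep=last):
   acc  params_m      opt  epochs
8   37       610  rmsprop     NaN
4   45        52     adam    10.0
Hence 52.

52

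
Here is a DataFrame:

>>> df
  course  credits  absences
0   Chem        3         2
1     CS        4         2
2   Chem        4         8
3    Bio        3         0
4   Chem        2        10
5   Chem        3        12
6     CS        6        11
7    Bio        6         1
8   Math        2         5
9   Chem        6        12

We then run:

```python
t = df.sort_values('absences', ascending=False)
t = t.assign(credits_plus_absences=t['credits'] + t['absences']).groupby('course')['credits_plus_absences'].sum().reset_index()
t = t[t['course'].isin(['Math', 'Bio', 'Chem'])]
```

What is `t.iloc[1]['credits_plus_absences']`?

sort by absences descending:
  course  credits  absences
5   Chem        3        12
9   Chem        6        12
6     CS        6        11
4   Chem        2        10
2   Chem        4         8
8   Math        2         5
0   Chem        3         2
1     CS        4         2
7    Bio        6         1
3    Bio        3         0
add column credits_plus_absences = t['credits'] + t['absences']:
  course  credits  absences  credits_plus_absences
5   Chem        3        12                     15
9   Chem        6        12                     18
6     CS        6        11                     17
4   Chem        2        10                     12
2   Chem        4         8                     12
8   Math        2         5                      7
0   Chem        3         2                      5
1     CS        4         2                      6
7    Bio        6         1                      7
3    Bio        3         0                      3
group by course, sum of credits_plus_absences:
course
Bio     10
CS      23
Chem    62
Math     7
Name: credits_plus_absences, dtype: int64
reset_index():
  course  credits_plus_absences
0    Bio                     10
1     CS                     23
2   Chem                     62
3   Math                      7
filter rows where course in ['Math', 'Bio', 'Chem']:
  course  credits_plus_absences
0    Bio                     10
2   Chem                     62
3   Math                      7
So iloc[1]['credits_plus_absences'] = 62.

62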